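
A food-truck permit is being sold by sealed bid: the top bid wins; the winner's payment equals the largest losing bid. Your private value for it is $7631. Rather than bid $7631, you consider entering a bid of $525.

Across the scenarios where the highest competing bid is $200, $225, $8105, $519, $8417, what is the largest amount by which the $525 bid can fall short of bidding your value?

$0

$200: same outcome either way → loss $0.
$225: same outcome either way → loss $0.
$8105: same outcome either way → loss $0.
$519: same outcome either way → loss $0.
$8417: same outcome either way → loss $0.
Maximum loss: $0.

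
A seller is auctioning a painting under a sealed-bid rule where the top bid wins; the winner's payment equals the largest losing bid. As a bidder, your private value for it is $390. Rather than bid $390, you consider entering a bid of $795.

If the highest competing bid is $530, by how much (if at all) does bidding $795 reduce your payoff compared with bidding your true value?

Bidding your value $390: you lose (since $390 < $530). Payoff $0.
Bidding $795: you win and pay $530. Payoff $390 − $530 = −$140.
The competing bid $530 lies between your value and your inflated bid, so overbidding wins an item priced above your value.
Loss from deviating = $0 − (−$140) = $140.

$140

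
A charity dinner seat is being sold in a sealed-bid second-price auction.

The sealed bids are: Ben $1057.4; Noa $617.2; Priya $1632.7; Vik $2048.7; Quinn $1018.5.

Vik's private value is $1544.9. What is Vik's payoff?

Highest bid: Vik at $2048.7, so Vik wins.
Second-highest bid: Priya at $1632.7 — that is the price the winner pays.
Vik's payoff = value − price = $1544.9 − $1632.7 = −$87.8.

−$87.8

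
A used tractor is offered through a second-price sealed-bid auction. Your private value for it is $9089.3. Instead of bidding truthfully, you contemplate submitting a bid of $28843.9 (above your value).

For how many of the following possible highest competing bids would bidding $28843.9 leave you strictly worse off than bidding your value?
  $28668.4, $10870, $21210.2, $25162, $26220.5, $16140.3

6

The deviation hurts exactly when the highest competing bid lies strictly between $9089.3 and $28843.9 — overbidding then wins at a price above your value.
$28668.4: inside the interval → strictly worse (loss $19579.1).
$10870: inside the interval → strictly worse (loss $1780.7).
$21210.2: inside the interval → strictly worse (loss $12120.9).
$25162: inside the interval → strictly worse (loss $16072.7).
$26220.5: inside the interval → strictly worse (loss $17131.2).
$16140.3: inside the interval → strictly worse (loss $7051).
Count: 6.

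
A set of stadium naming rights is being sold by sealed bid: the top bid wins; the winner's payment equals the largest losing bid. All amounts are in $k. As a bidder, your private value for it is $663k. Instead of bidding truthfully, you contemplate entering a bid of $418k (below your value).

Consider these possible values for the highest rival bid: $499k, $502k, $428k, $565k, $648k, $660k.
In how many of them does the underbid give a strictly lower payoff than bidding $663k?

The deviation hurts exactly when the highest competing bid lies strictly between $418k and $663k — underbidding then forfeits a profitable win.
$499k: inside the interval → strictly worse (loss $164k).
$502k: inside the interval → strictly worse (loss $161k).
$428k: inside the interval → strictly worse (loss $235k).
$565k: inside the interval → strictly worse (loss $98k).
$648k: inside the interval → strictly worse (loss $15k).
$660k: inside the interval → strictly worse (loss $3k).
Count: 6.

6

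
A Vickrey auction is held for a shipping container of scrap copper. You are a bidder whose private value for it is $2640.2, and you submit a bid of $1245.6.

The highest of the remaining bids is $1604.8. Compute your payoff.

$0

Your bid $1245.6 is below the highest competing bid $1604.8, so you lose.
A losing bidder pays nothing and receives nothing: payoff = $0.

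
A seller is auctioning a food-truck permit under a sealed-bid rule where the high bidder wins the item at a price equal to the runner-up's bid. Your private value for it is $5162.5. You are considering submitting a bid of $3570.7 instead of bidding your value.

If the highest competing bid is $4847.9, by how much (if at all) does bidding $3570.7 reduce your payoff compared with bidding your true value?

Bidding your value $5162.5: you win (since $5162.5 > $4847.9) and pay $4847.9. Payoff $314.6.
Bidding $3570.7: you lose. Payoff $0.
The competing bid $4847.9 lies between your shaded bid and your value, so underbidding forfeits an item you could have won at a profitable price.
Loss from deviating = $314.6 − ($0) = $314.6.
Because the price is fixed by the runner-up's bid, deviating from your value can only change a good outcome into a bad one — never the reverse.

$314.6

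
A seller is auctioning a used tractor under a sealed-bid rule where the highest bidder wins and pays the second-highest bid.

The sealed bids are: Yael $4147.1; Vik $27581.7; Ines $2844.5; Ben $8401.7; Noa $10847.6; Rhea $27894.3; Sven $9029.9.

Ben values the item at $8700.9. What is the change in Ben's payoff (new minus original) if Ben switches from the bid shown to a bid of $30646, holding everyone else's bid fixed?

−$19193.4

The highest bid among the other bidders is $27894.3; Ben's bid doesn't change that.
Original bid $8401.7: Ben is not highest (top rival bid is $27894.3); payoff $0.
Alternative bid $30646: Ben is highest, pays the top rival bid $27894.3; payoff $8700.9 − $27894.3 = −$19193.4.
Change in payoff = −$19193.4 − ($0) = −$19193.4.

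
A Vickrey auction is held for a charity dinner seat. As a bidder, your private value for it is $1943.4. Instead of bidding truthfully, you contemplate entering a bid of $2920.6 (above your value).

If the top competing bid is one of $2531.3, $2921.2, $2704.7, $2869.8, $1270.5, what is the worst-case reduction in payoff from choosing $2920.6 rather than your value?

$2531.3: truthful gives $0, deviation gives −$587.9 → loss $587.9.
$2921.2: same outcome either way → loss $0.
$2704.7: truthful gives $0, deviation gives −$761.3 → loss $761.3.
$2869.8: truthful gives $0, deviation gives −$926.4 → loss $926.4.
$1270.5: same outcome either way → loss $0.
Maximum loss: $926.4.

$926.4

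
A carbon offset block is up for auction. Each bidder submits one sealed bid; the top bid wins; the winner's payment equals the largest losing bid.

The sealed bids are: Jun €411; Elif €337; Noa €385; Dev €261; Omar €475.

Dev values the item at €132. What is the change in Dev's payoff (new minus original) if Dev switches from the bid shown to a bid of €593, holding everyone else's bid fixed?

The highest bid among the other bidders is €475; Dev's bid doesn't change that.
Original bid €261: Dev is not highest (top rival bid is €475); payoff €0.
Alternative bid €593: Dev is highest, pays the top rival bid €475; payoff €132 − €475 = −€343.
Change in payoff = −€343 − (€0) = −€343.

−€343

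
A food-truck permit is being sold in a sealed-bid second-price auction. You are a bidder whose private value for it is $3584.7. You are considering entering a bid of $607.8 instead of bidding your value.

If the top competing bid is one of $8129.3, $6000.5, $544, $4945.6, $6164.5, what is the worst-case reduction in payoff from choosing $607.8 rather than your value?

$8129.3: same outcome either way → loss $0.
$6000.5: same outcome either way → loss $0.
$544: same outcome either way → loss $0.
$4945.6: same outcome either way → loss $0.
$6164.5: same outcome either way → loss $0.
Maximum loss: $0.

$0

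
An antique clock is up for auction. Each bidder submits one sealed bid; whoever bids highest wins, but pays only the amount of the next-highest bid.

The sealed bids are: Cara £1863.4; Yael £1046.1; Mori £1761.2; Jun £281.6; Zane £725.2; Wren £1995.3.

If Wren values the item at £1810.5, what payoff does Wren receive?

−£52.9

Highest bid: Wren at £1995.3, so Wren wins.
Second-highest bid: Cara at £1863.4 — that is the price the winner pays.
Wren's payoff = value − price = £1810.5 − £1863.4 = −£52.9.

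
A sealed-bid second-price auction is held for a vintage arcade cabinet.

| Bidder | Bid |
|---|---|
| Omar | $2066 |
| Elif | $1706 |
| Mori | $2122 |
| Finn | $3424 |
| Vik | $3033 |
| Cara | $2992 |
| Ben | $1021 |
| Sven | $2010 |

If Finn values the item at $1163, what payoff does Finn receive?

−$1870

Highest bid: Finn at $3424, so Finn wins.
Second-highest bid: Vik at $3033 — that is the price the winner pays.
Finn's payoff = value − price = $1163 − $3033 = −$1870.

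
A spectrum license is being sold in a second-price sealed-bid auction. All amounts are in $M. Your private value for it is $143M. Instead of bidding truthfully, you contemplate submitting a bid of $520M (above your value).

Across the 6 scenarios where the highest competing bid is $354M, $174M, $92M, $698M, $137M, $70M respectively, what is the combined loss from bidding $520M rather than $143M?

$242M

The deviation costs you only when the competing bid falls strictly between $143M and $520M; elsewhere both bids give the same outcome.
$354M: truthful payoff $0M, deviation payoff −$211M → loss $211M.
$174M: truthful payoff $0M, deviation payoff −$31M → loss $31M.
$92M: outcomes coincide → loss $0M.
$698M: outcomes coincide → loss $0M.
$137M: outcomes coincide → loss $0M.
$70M: outcomes coincide → loss $0M.
Total loss = $211M + $31M = $242M.
In a second-price auction your bid sets only whether you win, not what you pay, so bidding your true value is weakly dominant.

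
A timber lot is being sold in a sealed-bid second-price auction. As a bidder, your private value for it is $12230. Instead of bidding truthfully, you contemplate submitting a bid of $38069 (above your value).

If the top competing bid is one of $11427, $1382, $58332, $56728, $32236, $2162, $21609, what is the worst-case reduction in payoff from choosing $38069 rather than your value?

$11427: same outcome either way → loss $0.
$1382: same outcome either way → loss $0.
$58332: same outcome either way → loss $0.
$56728: same outcome either way → loss $0.
$32236: truthful gives $0, deviation gives −$20006 → loss $20006.
$2162: same outcome either way → loss $0.
$21609: truthful gives $0, deviation gives −$9379 → loss $9379.
Maximum loss: $20006.

$20006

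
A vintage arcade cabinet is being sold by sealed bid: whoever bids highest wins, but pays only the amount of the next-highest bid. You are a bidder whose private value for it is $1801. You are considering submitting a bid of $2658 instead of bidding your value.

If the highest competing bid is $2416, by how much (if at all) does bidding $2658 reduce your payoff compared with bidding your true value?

$615

Bidding your value $1801: you lose (since $1801 < $2416). Payoff $0.
Bidding $2658: you win and pay $2416. Payoff $1801 − $2416 = −$615.
The competing bid $2416 lies between your value and your inflated bid, so overbidding wins an item priced above your value.
Loss from deviating = $0 − (−$615) = $615.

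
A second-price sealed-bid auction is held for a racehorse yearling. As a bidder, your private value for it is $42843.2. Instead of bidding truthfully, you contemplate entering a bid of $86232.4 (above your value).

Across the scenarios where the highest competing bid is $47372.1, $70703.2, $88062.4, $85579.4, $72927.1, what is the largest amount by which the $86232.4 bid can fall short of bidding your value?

$47372.1: truthful gives $0, deviation gives −$4528.9 → loss $4528.9.
$70703.2: truthful gives $0, deviation gives −$27860 → loss $27860.
$88062.4: same outcome either way → loss $0.
$85579.4: truthful gives $0, deviation gives −$42736.2 → loss $42736.2.
$72927.1: truthful gives $0, deviation gives −$30083.9 → loss $30083.9.
Maximum loss: $42736.2.

$42736.2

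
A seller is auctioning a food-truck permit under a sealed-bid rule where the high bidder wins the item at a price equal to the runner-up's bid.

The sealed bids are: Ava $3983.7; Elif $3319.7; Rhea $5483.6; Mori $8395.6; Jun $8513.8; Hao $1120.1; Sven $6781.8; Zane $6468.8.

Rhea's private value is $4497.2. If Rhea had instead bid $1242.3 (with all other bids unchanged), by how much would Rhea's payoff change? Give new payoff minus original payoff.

$0

The highest bid among the other bidders is $8513.8; Rhea's bid doesn't change that.
Original bid $5483.6: Rhea is not highest (top rival bid is $8513.8); payoff $0.
Alternative bid $1242.3: Rhea is not highest (top rival bid is $8513.8); payoff $0.
Change in payoff = $0 − ($0) = $0.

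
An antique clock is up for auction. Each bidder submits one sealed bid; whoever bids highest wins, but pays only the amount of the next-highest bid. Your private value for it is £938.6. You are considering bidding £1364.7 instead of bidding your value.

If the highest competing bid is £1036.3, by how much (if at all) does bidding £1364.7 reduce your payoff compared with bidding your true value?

£97.7

Bidding your value £938.6: you lose (since £938.6 < £1036.3). Payoff £0.
Bidding £1364.7: you win and pay £1036.3. Payoff £938.6 − £1036.3 = −£97.7.
The competing bid £1036.3 lies between your value and your inflated bid, so overbidding wins an item priced above your value.
Loss from deviating = £0 − (−£97.7) = £97.7.
Truthful bidding weakly dominates here: raising your bid can only win items priced above your value, and lowering it can only forfeit items priced below.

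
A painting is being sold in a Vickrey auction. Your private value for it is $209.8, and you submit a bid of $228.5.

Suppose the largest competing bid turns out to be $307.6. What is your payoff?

Your bid $228.5 is below the highest competing bid $307.6, so you lose.
A losing bidder pays nothing and receives nothing: payoff = $0.

$0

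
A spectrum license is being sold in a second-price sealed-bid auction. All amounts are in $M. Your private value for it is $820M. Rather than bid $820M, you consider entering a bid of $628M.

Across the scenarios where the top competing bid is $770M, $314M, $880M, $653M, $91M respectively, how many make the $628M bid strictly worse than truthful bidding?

The deviation hurts exactly when the highest competing bid lies strictly between $628M and $820M — underbidding then forfeits a profitable win.
$770M: inside the interval → strictly worse (loss $50M).
$314M: below both → same outcome either way.
$880M: above both → same outcome either way.
$653M: inside the interval → strictly worse (loss $167M).
$91M: below both → same outcome either way.
Count: 2.

2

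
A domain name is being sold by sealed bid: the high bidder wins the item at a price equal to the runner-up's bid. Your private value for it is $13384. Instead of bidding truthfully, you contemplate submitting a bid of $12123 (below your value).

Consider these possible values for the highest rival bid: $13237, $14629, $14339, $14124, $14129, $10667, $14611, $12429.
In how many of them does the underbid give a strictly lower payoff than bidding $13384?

The deviation hurts exactly when the highest competing bid lies strictly between $12123 and $13384 — underbidding then forfeits a profitable win.
$13237: inside the interval → strictly worse (loss $147).
$14629: above both → same outcome either way.
$14339: above both → same outcome either way.
$14124: above both → same outcome either way.
$14129: above both → same outcome either way.
$10667: below both → same outcome either way.
$14611: above both → same outcome either way.
$12429: inside the interval → strictly worse (loss $955).
Count: 2.

2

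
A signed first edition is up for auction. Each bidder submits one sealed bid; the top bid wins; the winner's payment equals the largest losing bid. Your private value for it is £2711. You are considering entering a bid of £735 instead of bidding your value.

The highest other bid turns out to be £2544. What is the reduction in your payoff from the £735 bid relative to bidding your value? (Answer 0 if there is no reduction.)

Bidding your value £2711: you win (since £2711 > £2544) and pay £2544. Payoff £167.
Bidding £735: you lose. Payoff £0.
The competing bid £2544 lies between your shaded bid and your value, so underbidding forfeits an item you could have won at a profitable price.
Loss from deviating = £167 − (£0) = £167.

£167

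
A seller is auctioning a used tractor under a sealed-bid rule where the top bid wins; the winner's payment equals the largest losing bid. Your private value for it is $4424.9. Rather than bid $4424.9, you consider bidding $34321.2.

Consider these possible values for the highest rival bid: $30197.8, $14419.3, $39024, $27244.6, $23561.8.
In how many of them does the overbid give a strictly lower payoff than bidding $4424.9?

4

The deviation hurts exactly when the highest competing bid lies strictly between $4424.9 and $34321.2 — overbidding then wins at a price above your value.
$30197.8: inside the interval → strictly worse (loss $25772.9).
$14419.3: inside the interval → strictly worse (loss $9994.4).
$39024: above both → same outcome either way.
$27244.6: inside the interval → strictly worse (loss $22819.7).
$23561.8: inside the interval → strictly worse (loss $19136.9).
Count: 4.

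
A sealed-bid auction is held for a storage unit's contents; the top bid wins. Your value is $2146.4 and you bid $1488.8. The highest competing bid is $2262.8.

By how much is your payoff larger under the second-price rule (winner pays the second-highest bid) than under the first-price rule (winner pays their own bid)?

Your bid $1488.8 is below $2262.8, so you lose under either rule.
Payoff is $0 in both cases; difference = $0.

$0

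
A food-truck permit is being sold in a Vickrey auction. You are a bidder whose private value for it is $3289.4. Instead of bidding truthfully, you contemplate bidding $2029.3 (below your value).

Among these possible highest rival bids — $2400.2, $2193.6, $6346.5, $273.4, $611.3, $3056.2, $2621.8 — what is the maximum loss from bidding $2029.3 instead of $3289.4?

$2400.2: truthful gives $889.2, deviation gives $0 → loss $889.2.
$2193.6: truthful gives $1095.8, deviation gives $0 → loss $1095.8.
$6346.5: same outcome either way → loss $0.
$273.4: same outcome either way → loss $0.
$611.3: same outcome either way → loss $0.
$3056.2: truthful gives $233.2, deviation gives $0 → loss $233.2.
$2621.8: truthful gives $667.6, deviation gives $0 → loss $667.6.
Maximum loss: $1095.8.

$1095.8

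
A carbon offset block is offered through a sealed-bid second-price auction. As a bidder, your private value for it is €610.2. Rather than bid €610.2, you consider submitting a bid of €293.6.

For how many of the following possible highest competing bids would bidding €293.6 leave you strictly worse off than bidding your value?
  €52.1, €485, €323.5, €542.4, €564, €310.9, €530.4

6

The deviation hurts exactly when the highest competing bid lies strictly between €293.6 and €610.2 — underbidding then forfeits a profitable win.
€52.1: below both → same outcome either way.
€485: inside the interval → strictly worse (loss €125.2).
€323.5: inside the interval → strictly worse (loss €286.7).
€542.4: inside the interval → strictly worse (loss €67.8).
€564: inside the interval → strictly worse (loss €46.2).
€310.9: inside the interval → strictly worse (loss €299.3).
€530.4: inside the interval → strictly worse (loss €79.8).
Count: 6.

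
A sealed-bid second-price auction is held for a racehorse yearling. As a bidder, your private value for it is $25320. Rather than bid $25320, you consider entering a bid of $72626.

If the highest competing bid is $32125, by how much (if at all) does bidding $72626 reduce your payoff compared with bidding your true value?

$6805

Bidding your value $25320: you lose (since $25320 < $32125). Payoff $0.
Bidding $72626: you win and pay $32125. Payoff $25320 − $32125 = −$6805.
The competing bid $32125 lies between your value and your inflated bid, so overbidding wins an item priced above your value.
Loss from deviating = $0 − (−$6805) = $6805.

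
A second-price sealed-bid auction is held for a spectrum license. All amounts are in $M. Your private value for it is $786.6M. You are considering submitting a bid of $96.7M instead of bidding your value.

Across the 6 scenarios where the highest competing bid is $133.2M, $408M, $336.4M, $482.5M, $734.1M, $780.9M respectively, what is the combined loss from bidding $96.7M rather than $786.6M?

$1844.5M

The deviation costs you only when the competing bid falls strictly between $96.7M and $786.6M; elsewhere both bids give the same outcome.
$133.2M: truthful payoff $653.4M, deviation payoff $0M → loss $653.4M.
$408M: truthful payoff $378.6M, deviation payoff $0M → loss $378.6M.
$336.4M: truthful payoff $450.2M, deviation payoff $0M → loss $450.2M.
$482.5M: truthful payoff $304.1M, deviation payoff $0M → loss $304.1M.
$734.1M: truthful payoff $52.5M, deviation payoff $0M → loss $52.5M.
$780.9M: truthful payoff $5.7M, deviation payoff $0M → loss $5.7M.
Total loss = $653.4M + $378.6M + $450.2M + $304.1M + $52.5M + $5.7M = $1844.5M.
Truthful bidding weakly dominates here: raising your bid can only win items priced above your value, and lowering it can only forfeit items priced below.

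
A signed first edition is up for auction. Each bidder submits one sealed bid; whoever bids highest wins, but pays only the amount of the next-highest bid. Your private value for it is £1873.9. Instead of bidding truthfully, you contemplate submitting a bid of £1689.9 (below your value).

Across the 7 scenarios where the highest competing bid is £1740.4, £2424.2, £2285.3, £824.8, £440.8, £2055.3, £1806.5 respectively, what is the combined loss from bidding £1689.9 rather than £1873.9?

£200.9

The deviation costs you only when the competing bid falls strictly between £1689.9 and £1873.9; elsewhere both bids give the same outcome.
£1740.4: truthful payoff £133.5, deviation payoff £0 → loss £133.5.
£2424.2: outcomes coincide → loss £0.
£2285.3: outcomes coincide → loss £0.
£824.8: outcomes coincide → loss £0.
£440.8: outcomes coincide → loss £0.
£2055.3: outcomes coincide → loss £0.
£1806.5: truthful payoff £67.4, deviation payoff £0 → loss £67.4.
Total loss = £133.5 + £67.4 = £200.9.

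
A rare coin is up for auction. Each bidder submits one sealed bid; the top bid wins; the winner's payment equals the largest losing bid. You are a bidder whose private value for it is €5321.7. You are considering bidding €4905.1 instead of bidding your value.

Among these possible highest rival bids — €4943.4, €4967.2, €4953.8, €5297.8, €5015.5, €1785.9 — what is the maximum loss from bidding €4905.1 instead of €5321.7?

€378.3

€4943.4: truthful gives €378.3, deviation gives €0 → loss €378.3.
€4967.2: truthful gives €354.5, deviation gives €0 → loss €354.5.
€4953.8: truthful gives €367.9, deviation gives €0 → loss €367.9.
€5297.8: truthful gives €23.9, deviation gives €0 → loss €23.9.
€5015.5: truthful gives €306.2, deviation gives €0 → loss €306.2.
€1785.9: same outcome either way → loss €0.
Maximum loss: €378.3.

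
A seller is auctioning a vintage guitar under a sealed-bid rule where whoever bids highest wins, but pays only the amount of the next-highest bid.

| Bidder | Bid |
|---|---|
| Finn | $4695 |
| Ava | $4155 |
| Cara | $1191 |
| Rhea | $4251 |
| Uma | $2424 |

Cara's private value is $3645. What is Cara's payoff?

$0

Highest bid: Finn at $4695, so Finn wins.
Second-highest bid: Rhea at $4251 — that is the price the winner pays.
Cara did not win, so Cara pays nothing and receives nothing: payoff $0.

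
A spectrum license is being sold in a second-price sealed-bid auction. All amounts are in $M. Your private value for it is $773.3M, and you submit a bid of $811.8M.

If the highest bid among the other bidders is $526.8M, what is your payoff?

Your bid $811.8M exceeds the highest competing bid $526.8M, so you win.
In a second-price auction the winner pays the second-highest bid, $526.8M.
Payoff = value − price = $773.3M − $526.8M = $246.5M.

$246.5M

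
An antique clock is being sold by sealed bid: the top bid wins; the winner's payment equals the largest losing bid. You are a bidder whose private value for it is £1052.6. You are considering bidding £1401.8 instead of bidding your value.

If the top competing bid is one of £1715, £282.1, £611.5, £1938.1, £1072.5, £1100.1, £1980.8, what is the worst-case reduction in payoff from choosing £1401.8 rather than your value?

£47.5

£1715: same outcome either way → loss £0.
£282.1: same outcome either way → loss £0.
£611.5: same outcome either way → loss £0.
£1938.1: same outcome either way → loss £0.
£1072.5: truthful gives £0, deviation gives −£19.9 → loss £19.9.
£1100.1: truthful gives £0, deviation gives −£47.5 → loss £47.5.
£1980.8: same outcome either way → loss £0.
Maximum loss: £47.5.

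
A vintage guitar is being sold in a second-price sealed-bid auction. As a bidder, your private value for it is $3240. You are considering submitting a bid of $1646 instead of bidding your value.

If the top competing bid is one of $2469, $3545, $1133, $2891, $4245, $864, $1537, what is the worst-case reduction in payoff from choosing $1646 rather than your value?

$771

$2469: truthful gives $771, deviation gives $0 → loss $771.
$3545: same outcome either way → loss $0.
$1133: same outcome either way → loss $0.
$2891: truthful gives $349, deviation gives $0 → loss $349.
$4245: same outcome either way → loss $0.
$864: same outcome either way → loss $0.
$1537: same outcome either way → loss $0.
Maximum loss: $771.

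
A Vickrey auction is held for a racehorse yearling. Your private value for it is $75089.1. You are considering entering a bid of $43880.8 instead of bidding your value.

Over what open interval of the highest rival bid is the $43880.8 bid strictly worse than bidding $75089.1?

($43880.8, $75089.1)

If the competing bid is below $43880.8, both bids win at the same price — no difference.
If it is above $75089.1, both bids lose — no difference.
If it lies strictly between $43880.8 and $75089.1, bidding your value wins at a price below your value (positive payoff) while bidding $43880.8 loses (payoff 0).
So the deviation strictly hurts on the open interval ($43880.8, $75089.1).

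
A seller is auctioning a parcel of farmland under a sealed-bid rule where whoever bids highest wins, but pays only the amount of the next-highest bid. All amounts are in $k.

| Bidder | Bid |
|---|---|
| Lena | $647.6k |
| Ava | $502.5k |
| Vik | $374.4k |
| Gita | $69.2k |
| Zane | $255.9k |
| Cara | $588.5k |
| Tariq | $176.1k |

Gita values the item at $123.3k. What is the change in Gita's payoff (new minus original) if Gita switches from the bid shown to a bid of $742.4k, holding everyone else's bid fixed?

−$524.3k

The highest bid among the other bidders is $647.6k; Gita's bid doesn't change that.
Original bid $69.2k: Gita is not highest (top rival bid is $647.6k); payoff $0k.
Alternative bid $742.4k: Gita is highest, pays the top rival bid $647.6k; payoff $123.3k − $647.6k = −$524.3k.
Change in payoff = −$524.3k − ($0k) = −$524.3k.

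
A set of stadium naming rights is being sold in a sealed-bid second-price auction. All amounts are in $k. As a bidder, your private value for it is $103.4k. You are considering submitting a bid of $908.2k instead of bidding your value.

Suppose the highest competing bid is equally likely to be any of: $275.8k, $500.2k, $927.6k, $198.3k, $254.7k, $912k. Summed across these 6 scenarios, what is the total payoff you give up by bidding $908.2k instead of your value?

The deviation costs you only when the competing bid falls strictly between $103.4k and $908.2k; elsewhere both bids give the same outcome.
$275.8k: truthful payoff $0k, deviation payoff −$172.4k → loss $172.4k.
$500.2k: truthful payoff $0k, deviation payoff −$396.8k → loss $396.8k.
$927.6k: outcomes coincide → loss $0k.
$198.3k: truthful payoff $0k, deviation payoff −$94.9k → loss $94.9k.
$254.7k: truthful payoff $0k, deviation payoff −$151.3k → loss $151.3k.
$912k: outcomes coincide → loss $0k.
Total loss = $172.4k + $396.8k + $94.9k + $151.3k = $815.4k.

$815.4k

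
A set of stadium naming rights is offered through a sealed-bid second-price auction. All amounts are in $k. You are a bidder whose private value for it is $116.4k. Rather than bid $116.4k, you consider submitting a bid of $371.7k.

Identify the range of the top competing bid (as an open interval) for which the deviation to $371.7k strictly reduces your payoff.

If the competing bid is below $116.4k, both bids win at the same price — no difference.
If it is above $371.7k, both bids lose — no difference.
If it lies strictly between $116.4k and $371.7k, bidding your value loses (payoff 0) while bidding $371.7k wins at a price above your value (payoff negative).
So the deviation strictly hurts on the open interval ($116.4k, $371.7k).

($116.4k, $371.7k)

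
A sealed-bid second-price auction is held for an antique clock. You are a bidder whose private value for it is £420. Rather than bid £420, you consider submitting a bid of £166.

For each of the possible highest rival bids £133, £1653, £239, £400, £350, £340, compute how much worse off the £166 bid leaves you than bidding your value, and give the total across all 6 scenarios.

£351

The deviation costs you only when the competing bid falls strictly between £166 and £420; elsewhere both bids give the same outcome.
£133: outcomes coincide → loss £0.
£1653: outcomes coincide → loss £0.
£239: truthful payoff £181, deviation payoff £0 → loss £181.
£400: truthful payoff £20, deviation payoff £0 → loss £20.
£350: truthful payoff £70, deviation payoff £0 → loss £70.
£340: truthful payoff £80, deviation payoff £0 → loss £80.
Total loss = £181 + £20 + £70 + £80 = £351.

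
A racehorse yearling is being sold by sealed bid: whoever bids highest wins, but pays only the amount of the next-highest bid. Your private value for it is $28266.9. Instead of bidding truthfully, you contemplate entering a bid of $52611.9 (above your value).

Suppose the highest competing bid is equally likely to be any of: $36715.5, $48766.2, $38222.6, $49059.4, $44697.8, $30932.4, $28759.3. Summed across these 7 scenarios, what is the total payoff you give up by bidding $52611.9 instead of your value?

The deviation costs you only when the competing bid falls strictly between $28266.9 and $52611.9; elsewhere both bids give the same outcome.
$36715.5: truthful payoff $0, deviation payoff −$8448.6 → loss $8448.6.
$48766.2: truthful payoff $0, deviation payoff −$20499.3 → loss $20499.3.
$38222.6: truthful payoff $0, deviation payoff −$9955.7 → loss $9955.7.
$49059.4: truthful payoff $0, deviation payoff −$20792.5 → loss $20792.5.
$44697.8: truthful payoff $0, deviation payoff −$16430.9 → loss $16430.9.
$30932.4: truthful payoff $0, deviation payoff −$2665.5 → loss $2665.5.
$28759.3: truthful payoff $0, deviation payoff −$492.4 → loss $492.4.
Total loss = $8448.6 + $20499.3 + $9955.7 + $20792.5 + $16430.9 + $2665.5 + $492.4 = $79284.9.

$79284.9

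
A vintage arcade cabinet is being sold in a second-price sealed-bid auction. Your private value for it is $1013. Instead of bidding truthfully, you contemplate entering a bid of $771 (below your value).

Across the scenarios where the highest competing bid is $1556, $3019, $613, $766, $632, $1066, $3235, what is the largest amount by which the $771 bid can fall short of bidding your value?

$0

$1556: same outcome either way → loss $0.
$3019: same outcome either way → loss $0.
$613: same outcome either way → loss $0.
$766: same outcome either way → loss $0.
$632: same outcome either way → loss $0.
$1066: same outcome either way → loss $0.
$3235: same outcome either way → loss $0.
Maximum loss: $0.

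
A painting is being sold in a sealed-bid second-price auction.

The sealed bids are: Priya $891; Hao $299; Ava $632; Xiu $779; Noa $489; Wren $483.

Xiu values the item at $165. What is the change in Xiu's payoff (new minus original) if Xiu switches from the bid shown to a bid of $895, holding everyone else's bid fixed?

The highest bid among the other bidders is $891; Xiu's bid doesn't change that.
Original bid $779: Xiu is not highest (top rival bid is $891); payoff $0.
Alternative bid $895: Xiu is highest, pays the top rival bid $891; payoff $165 − $891 = −$726.
Change in payoff = −$726 − ($0) = −$726.

−$726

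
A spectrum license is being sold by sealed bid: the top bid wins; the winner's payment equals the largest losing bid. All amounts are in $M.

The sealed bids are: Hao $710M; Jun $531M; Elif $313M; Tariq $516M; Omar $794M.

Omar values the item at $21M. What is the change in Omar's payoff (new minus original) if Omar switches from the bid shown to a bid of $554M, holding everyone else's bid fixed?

$689M

The highest bid among the other bidders is $710M; Omar's bid doesn't change that.
Original bid $794M: Omar is highest, pays the top rival bid $710M; payoff $21M − $710M = −$689M.
Alternative bid $554M: Omar is not highest (top rival bid is $710M); payoff $0M.
Change in payoff = $0M − (−$689M) = $689M.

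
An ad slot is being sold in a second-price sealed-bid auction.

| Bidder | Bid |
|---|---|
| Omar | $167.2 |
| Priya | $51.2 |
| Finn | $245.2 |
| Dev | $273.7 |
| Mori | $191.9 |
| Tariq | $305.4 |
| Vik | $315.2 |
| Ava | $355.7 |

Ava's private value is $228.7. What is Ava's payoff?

−$86.5

Highest bid: Ava at $355.7, so Ava wins.
Second-highest bid: Vik at $315.2 — that is the price the winner pays.
Ava's payoff = value − price = $228.7 − $315.2 = −$86.5.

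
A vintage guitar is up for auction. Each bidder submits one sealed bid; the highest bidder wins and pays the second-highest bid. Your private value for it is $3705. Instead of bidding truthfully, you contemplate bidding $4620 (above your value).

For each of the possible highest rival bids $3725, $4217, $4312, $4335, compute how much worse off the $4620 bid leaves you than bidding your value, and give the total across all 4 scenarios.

The deviation costs you only when the competing bid falls strictly between $3705 and $4620; elsewhere both bids give the same outcome.
$3725: truthful payoff $0, deviation payoff −$20 → loss $20.
$4217: truthful payoff $0, deviation payoff −$512 → loss $512.
$4312: truthful payoff $0, deviation payoff −$607 → loss $607.
$4335: truthful payoff $0, deviation payoff −$630 → loss $630.
Total loss = $20 + $512 + $607 + $630 = $1769.

$1769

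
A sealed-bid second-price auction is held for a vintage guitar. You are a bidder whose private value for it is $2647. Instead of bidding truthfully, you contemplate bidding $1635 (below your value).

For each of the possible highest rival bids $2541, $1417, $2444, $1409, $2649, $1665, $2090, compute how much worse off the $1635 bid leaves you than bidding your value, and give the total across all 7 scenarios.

$1848

The deviation costs you only when the competing bid falls strictly between $1635 and $2647; elsewhere both bids give the same outcome.
$2541: truthful payoff $106, deviation payoff $0 → loss $106.
$1417: outcomes coincide → loss $0.
$2444: truthful payoff $203, deviation payoff $0 → loss $203.
$1409: outcomes coincide → loss $0.
$2649: outcomes coincide → loss $0.
$1665: truthful payoff $982, deviation payoff $0 → loss $982.
$2090: truthful payoff $557, deviation payoff $0 → loss $557.
Total loss = $106 + $203 + $982 + $557 = $1848.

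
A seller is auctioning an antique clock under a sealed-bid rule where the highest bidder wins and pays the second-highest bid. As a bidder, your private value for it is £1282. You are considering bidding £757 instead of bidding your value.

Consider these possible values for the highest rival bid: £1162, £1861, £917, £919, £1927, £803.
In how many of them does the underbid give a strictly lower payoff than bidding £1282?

4

The deviation hurts exactly when the highest competing bid lies strictly between £757 and £1282 — underbidding then forfeits a profitable win.
£1162: inside the interval → strictly worse (loss £120).
£1861: above both → same outcome either way.
£917: inside the interval → strictly worse (loss £365).
£919: inside the interval → strictly worse (loss £363).
£1927: above both → same outcome either way.
£803: inside the interval → strictly worse (loss £479).
Count: 4.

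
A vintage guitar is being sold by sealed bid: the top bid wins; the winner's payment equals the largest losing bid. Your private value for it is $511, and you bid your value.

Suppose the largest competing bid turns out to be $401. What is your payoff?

Your bid $511 exceeds the highest competing bid $401, so you win.
In a second-price auction the winner pays the second-highest bid, $401.
Payoff = value − price = $511 − $401 = $110.

$110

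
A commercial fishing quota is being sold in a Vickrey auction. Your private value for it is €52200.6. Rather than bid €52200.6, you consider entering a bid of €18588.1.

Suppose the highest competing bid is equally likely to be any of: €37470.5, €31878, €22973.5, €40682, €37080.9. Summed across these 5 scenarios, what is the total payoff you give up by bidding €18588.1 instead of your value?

The deviation costs you only when the competing bid falls strictly between €18588.1 and €52200.6; elsewhere both bids give the same outcome.
€37470.5: truthful payoff €14730.1, deviation payoff €0 → loss €14730.1.
€31878: truthful payoff €20322.6, deviation payoff €0 → loss €20322.6.
€22973.5: truthful payoff €29227.1, deviation payoff €0 → loss €29227.1.
€40682: truthful payoff €11518.6, deviation payoff €0 → loss €11518.6.
€37080.9: truthful payoff €15119.7, deviation payoff €0 → loss €15119.7.
Total loss = €14730.1 + €20322.6 + €29227.1 + €11518.6 + €15119.7 = €90918.1.
In a second-price auction your bid sets only whether you win, not what you pay, so bidding your true value is weakly dominant.

€90918.1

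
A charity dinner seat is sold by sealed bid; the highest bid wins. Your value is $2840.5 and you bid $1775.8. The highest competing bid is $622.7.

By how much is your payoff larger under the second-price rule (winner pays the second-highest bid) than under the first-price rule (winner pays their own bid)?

You have the highest bid, so you win under either rule.
Second-price: pay $622.7 → payoff $2217.8.
First-price: pay your own bid $1775.8 → payoff $1064.7.
Difference = $2217.8 − ($1064.7) = $1153.1.

$1153.1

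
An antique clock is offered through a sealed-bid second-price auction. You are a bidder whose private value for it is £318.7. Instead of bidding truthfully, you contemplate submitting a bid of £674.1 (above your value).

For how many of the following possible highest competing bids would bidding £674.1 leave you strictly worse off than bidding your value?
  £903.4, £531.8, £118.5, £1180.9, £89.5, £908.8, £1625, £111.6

1

The deviation hurts exactly when the highest competing bid lies strictly between £318.7 and £674.1 — overbidding then wins at a price above your value.
£903.4: above both → same outcome either way.
£531.8: inside the interval → strictly worse (loss £213.1).
£118.5: below both → same outcome either way.
£1180.9: above both → same outcome either way.
£89.5: below both → same outcome either way.
£908.8: above both → same outcome either way.
£1625: above both → same outcome either way.
£111.6: below both → same outcome either way.
Count: 1.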